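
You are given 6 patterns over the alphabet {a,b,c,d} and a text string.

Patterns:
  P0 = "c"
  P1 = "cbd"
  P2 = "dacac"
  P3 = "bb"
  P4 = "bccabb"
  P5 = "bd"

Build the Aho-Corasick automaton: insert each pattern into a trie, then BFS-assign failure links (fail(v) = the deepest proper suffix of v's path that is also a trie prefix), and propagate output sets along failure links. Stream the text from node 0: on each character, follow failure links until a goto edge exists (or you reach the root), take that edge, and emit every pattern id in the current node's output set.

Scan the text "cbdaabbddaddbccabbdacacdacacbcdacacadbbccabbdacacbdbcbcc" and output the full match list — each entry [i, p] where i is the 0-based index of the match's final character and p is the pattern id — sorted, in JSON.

Construct AC machine:
Trie nodes:
  n0 'ε': b→9 c→1 d→4
  n1 'c': b→2  ←P0
  n2 'cb': d→3
  n3 'cbd': ·  ←P1
  n4 'd': a→5
  n5 'da': c→6
  n6 'dac': a→7
  n7 'daca': c→8
  n8 'dacac': ·  ←P2
  n9 'b': b→10 c→11 d→16
  n10 'bb': ·  ←P3
  n11 'bc': c→12
  n12 'bcc': a→13
  n13 'bcca': b→14
  n14 'bccab': b→15
  n15 'bccabb': ·  ←P4
  n16 'bd': ·  ←P5

Failure links (BFS by depth):
  n1('c'): parent n0 fail=0; on 'c' 0 → fail=0;  out {0}∪∅={0}
  n4('d'): parent n0 fail=0; on 'd' 0 → fail=0;  out ∅∪∅=∅
  n9('b'): parent n0 fail=0; on 'b' 0 → fail=0;  out ∅∪∅=∅
  n2('cb'): parent n1 fail=0; on 'b' 0 → fail=9;  out ∅∪∅=∅
  n5('da'): parent n4 fail=0; on 'a' 0 → fail=0;  out ∅∪∅=∅
  n10('bb'): parent n9 fail=0; on 'b' 0 → fail=9;  out {3}∪∅={3}
  n11('bc'): parent n9 fail=0; on 'c' 0 → fail=1;  out ∅∪{0}={0}
  n16('bd'): parent n9 fail=0; on 'd' 0 → fail=4;  out {5}∪∅={5}
  n3('cbd'): parent n2 fail=9; on 'd' 9 → fail=16;  out {1}∪{5}={1,5}
  n6('dac'): parent n5 fail=0; on 'c' 0 → fail=1;  out ∅∪{0}={0}
  n12('bcc'): parent n11 fail=1; on 'c' 1→0 → fail=1;  out ∅∪{0}={0}
  n7('daca'): parent n6 fail=1; on 'a' 1→0 → fail=0;  out ∅∪∅=∅
  n13('bcca'): parent n12 fail=1; on 'a' 1→0 → fail=0;  out ∅∪∅=∅
  n8('dacac'): parent n7 fail=0; on 'c' 0 → fail=1;  out {2}∪{0}={0,2}
  n14('bccab'): parent n13 fail=0; on 'b' 0 → fail=9;  out ∅∪∅=∅
  n15('bccabb'): parent n14 fail=9; on 'b' 9 → fail=10;  out {4}∪{3}={3,4}

Scan:
[0] read 'c'  n0⇒n1  ** P0@[0:0]
[1] read 'b'  n1⇒n2
[2] read 'd'  n2⇒n3  ** P1@[0:2],P5@[1:2]
[3] read 'a'  n3⇒n5 (via fail)
[4] read 'a'  n5⇒n0 (via fail)
[5] read 'b'  n0⇒n9
[6] read 'b'  n9⇒n10  ** P3@[5:6]
[7] read 'd'  n10⇒n16 (via fail)  ** P5@[6:7]
[8] read 'd'  n16⇒n4 (via fail)
[9] read 'a'  n4⇒n5
[10] read 'd'  n5⇒n4 (via fail)
[11] read 'd'  n4⇒n4 (via fail)
[12] read 'b'  n4⇒n9 (via fail)
[13] read 'c'  n9⇒n11  ** P0@[13:13]
[14] read 'c'  n11⇒n12  ** P0@[14:14]
[15] read 'a'  n12⇒n13
[16] read 'b'  n13⇒n14
[17] read 'b'  n14⇒n15  ** P3@[16:17],P4@[12:17]
[18] read 'd'  n15⇒n16 (via fail)  ** P5@[17:18]
[19] read 'a'  n16⇒n5 (via fail)
[20] read 'c'  n5⇒n6  ** P0@[20:20]
[21] read 'a'  n6⇒n7
[22] read 'c'  n7⇒n8  ** P0@[22:22],P2@[18:22]
[23] read 'd'  n8⇒n4 (via fail)
[24] read 'a'  n4⇒n5
[25] read 'c'  n5⇒n6  ** P0@[25:25]
[26] read 'a'  n6⇒n7
[27] read 'c'  n7⇒n8  ** P0@[27:27],P2@[23:27]
[28] read 'b'  n8⇒n2 (via fail)
[29] read 'c'  n2⇒n11 (via fail)  ** P0@[29:29]
[30] read 'd'  n11⇒n4 (via fail)
[31] read 'a'  n4⇒n5
[32] read 'c'  n5⇒n6  ** P0@[32:32]
[33] read 'a'  n6⇒n7
[34] read 'c'  n7⇒n8  ** P0@[34:34],P2@[30:34]
[35] read 'a'  n8⇒n0 (via fail)
[36] read 'd'  n0⇒n4
[37] read 'b'  n4⇒n9 (via fail)
[38] read 'b'  n9⇒n10  ** P3@[37:38]
[39] read 'c'  n10⇒n11 (via fail)  ** P0@[39:39]
[40] read 'c'  n11⇒n12  ** P0@[40:40]
[41] read 'a'  n12⇒n13
[42] read 'b'  n13⇒n14
[43] read 'b'  n14⇒n15  ** P3@[42:43],P4@[38:43]
[44] read 'd'  n15⇒n16 (via fail)  ** P5@[43:44]
[45] read 'a'  n16⇒n5 (via fail)
[46] read 'c'  n5⇒n6  ** P0@[46:46]
[47] read 'a'  n6⇒n7
[48] read 'c'  n7⇒n8  ** P0@[48:48],P2@[44:48]
[49] read 'b'  n8⇒n2 (via fail)
[50] read 'd'  n2⇒n3  ** P1@[48:50],P5@[49:50]
[51] read 'b'  n3⇒n9 (via fail)
[52] read 'c'  n9⇒n11  ** P0@[52:52]
[53] read 'b'  n11⇒n2 (via fail)
[54] read 'c'  n2⇒n11 (via fail)  ** P0@[54:54]
[55] read 'c'  n11⇒n12  ** P0@[55:55]

Matches: [[0,0],[2,1],[2,5],[6,3],[7,5],[13,0],[14,0],[17,3],[17,4],[18,5],[20,0],[22,0],[22,2],[25,0],[27,0],[27,2],[29,0],[32,0],[34,0],[34,2],[38,3],[39,0],[40,0],[43,3],[43,4],[44,5],[46,0],[48,0],[48,2],[50,1],[50,5],[52,0],[54,0],[55,0]]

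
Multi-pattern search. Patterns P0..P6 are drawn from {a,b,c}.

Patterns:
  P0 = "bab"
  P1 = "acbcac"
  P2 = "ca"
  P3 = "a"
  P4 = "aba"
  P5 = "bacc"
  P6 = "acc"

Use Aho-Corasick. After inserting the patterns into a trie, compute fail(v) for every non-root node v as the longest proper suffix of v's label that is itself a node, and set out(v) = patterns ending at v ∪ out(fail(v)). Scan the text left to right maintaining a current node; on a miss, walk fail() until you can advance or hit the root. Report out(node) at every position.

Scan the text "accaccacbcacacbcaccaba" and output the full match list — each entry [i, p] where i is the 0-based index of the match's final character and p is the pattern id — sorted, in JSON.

Build automaton:
Trie (insert patterns):
  0='ε' goto a→4 b→1 c→10
  1='b' goto a→2
  2='ba' goto b→3 c→14
  3='bab' goto ·  ←P0
  4='a' goto b→12 c→5  ←P3
  5='ac' goto b→6 c→16
  6='acb' goto c→7
  7='acbc' goto a→8
  8='acbca' goto c→9
  9='acbcac' goto ·  ←P1
  10='c' goto a→11
  11='ca' goto ·  ←P2
  12='ab' goto a→13
  13='aba' goto ·  ←P4
  14='bac' goto c→15
  15='bacc' goto ·  ←P5
  16='acc' goto ·  ←P6

BFS fail/out derivation:
  fail(1) 'b': from fail(0)=0 chase 'b': 0 ⇒ 0;  out=∅∪out(0)=∅
  fail(4) 'a': from fail(0)=0 chase 'a': 0 ⇒ 0;  out={3}∪out(0)={3}
  fail(10) 'c': from fail(0)=0 chase 'c': 0 ⇒ 0;  out=∅∪out(0)=∅
  fail(2) 'ba': from fail(1)=0 chase 'a': 0 ⇒ 4;  out=∅∪out(4)={3}
  fail(5) 'ac': from fail(4)=0 chase 'c': 0 ⇒ 10;  out=∅∪out(10)=∅
  fail(11) 'ca': from fail(10)=0 chase 'a': 0 ⇒ 4;  out={2}∪out(4)={2,3}
  fail(12) 'ab': from fail(4)=0 chase 'b': 0 ⇒ 1;  out=∅∪out(1)=∅
  fail(3) 'bab': from fail(2)=4 chase 'b': 4 ⇒ 12;  out={0}∪out(12)={0}
  fail(6) 'acb': from fail(5)=10 chase 'b': 10→0 ⇒ 1;  out=∅∪out(1)=∅
  fail(13) 'aba': from fail(12)=1 chase 'a': 1 ⇒ 2;  out={4}∪out(2)={3,4}
  fail(14) 'bac': from fail(2)=4 chase 'c': 4 ⇒ 5;  out=∅∪out(5)=∅
  fail(16) 'acc': from fail(5)=10 chase 'c': 10→0 ⇒ 10;  out={6}∪out(10)={6}
  fail(7) 'acbc': from fail(6)=1 chase 'c': 1→0 ⇒ 10;  out=∅∪out(10)=∅
  fail(15) 'bacc': from fail(14)=5 chase 'c': 5 ⇒ 16;  out={5}∪out(16)={5,6}
  fail(8) 'acbca': from fail(7)=10 chase 'a': 10 ⇒ 11;  out=∅∪out(11)={2,3}
  fail(9) 'acbcac': from fail(8)=11 chase 'c': 11→4 ⇒ 5;  out={1}∪out(5)={1}

Text stream:
pos 0 'a': at 4  ** P3@[0:0]
pos 1 'c': at 5
pos 2 'c': at 16  ** P6@[0:2]
pos 3 'a': at 11 (fail-walked)  ** P2@[2:3],P3@[3:3]
pos 4 'c': at 5 (fail-walked)
pos 5 'c': at 16  ** P6@[3:5]
pos 6 'a': at 11 (fail-walked)  ** P2@[5:6],P3@[6:6]
pos 7 'c': at 5 (fail-walked)
pos 8 'b': at 6
pos 9 'c': at 7
pos 10 'a': at 8  ** P2@[9:10],P3@[10:10]
pos 11 'c': at 9  ** P1@[6:11]
pos 12 'a': at 11 (fail-walked)  ** P2@[11:12],P3@[12:12]
pos 13 'c': at 5 (fail-walked)
pos 14 'b': at 6
pos 15 'c': at 7
pos 16 'a': at 8  ** P2@[15:16],P3@[16:16]
pos 17 'c': at 9  ** P1@[12:17]
pos 18 'c': at 16 (fail-walked)  ** P6@[16:18]
pos 19 'a': at 11 (fail-walked)  ** P2@[18:19],P3@[19:19]
pos 20 'b': at 12 (fail-walked)
pos 21 'a': at 13  ** P3@[21:21],P4@[19:21]

Result: [[0,3],[2,6],[3,2],[3,3],[5,6],[6,2],[6,3],[10,2],[10,3],[11,1],[12,2],[12,3],[16,2],[16,3],[17,1],[18,6],[19,2],[19,3],[21,3],[21,4]]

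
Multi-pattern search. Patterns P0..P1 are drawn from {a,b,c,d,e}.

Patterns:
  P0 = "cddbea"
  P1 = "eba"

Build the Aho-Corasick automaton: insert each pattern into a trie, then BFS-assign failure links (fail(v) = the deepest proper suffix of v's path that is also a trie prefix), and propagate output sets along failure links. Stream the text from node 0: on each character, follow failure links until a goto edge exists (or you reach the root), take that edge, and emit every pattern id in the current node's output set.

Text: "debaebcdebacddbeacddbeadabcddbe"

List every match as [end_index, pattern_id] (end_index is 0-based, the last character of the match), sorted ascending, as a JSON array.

Build:
Trie nodes:
  n0 'ε': c→1 e→7
  n1 'c': d→2
  n2 'cd': d→3
  n3 'cdd': b→4
  n4 'cddb': e→5
  n5 'cddbe': a→6
  n6 'cddbea': ·  [P0 ends]
  n7 'e': b→8
  n8 'eb': a→9
  n9 'eba': ·  [P1 ends]

BFS fail/out derivation:
  n1('c'): parent n0 fail=0; on 'c' 0 → fail=0;  out ∅∪∅=∅
  n7('e'): parent n0 fail=0; on 'e' 0 → fail=0;  out ∅∪∅=∅
  n2('cd'): parent n1 fail=0; on 'd' 0 → fail=0;  out ∅∪∅=∅
  n8('eb'): parent n7 fail=0; on 'b' 0 → fail=0;  out ∅∪∅=∅
  n3('cdd'): parent n2 fail=0; on 'd' 0 → fail=0;  out ∅∪∅=∅
  n9('eba'): parent n8 fail=0; on 'a' 0 → fail=0;  out {1}∪∅={1}
  n4('cddb'): parent n3 fail=0; on 'b' 0 → fail=0;  out ∅∪∅=∅
  n5('cddbe'): parent n4 fail=0; on 'e' 0 → fail=7;  out ∅∪∅=∅
  n6('cddbea'): parent n5 fail=7; on 'a' 7→0 → fail=0;  out {0}∪∅={0}

Scan:
pos 0 'd': at 0
pos 1 'e': at 7
pos 2 'b': at 8
pos 3 'a': at 9  emit P1@[1:3]
pos 4 'e': at 7 (fail-walked)
pos 5 'b': at 8
pos 6 'c': at 1 (fail-walked)
pos 7 'd': at 2
pos 8 'e': at 7 (fail-walked)
pos 9 'b': at 8
pos 10 'a': at 9  emit P1@[8:10]
pos 11 'c': at 1 (fail-walked)
pos 12 'd': at 2
pos 13 'd': at 3
pos 14 'b': at 4
pos 15 'e': at 5
pos 16 'a': at 6  emit P0@[11:16]
pos 17 'c': at 1 (fail-walked)
pos 18 'd': at 2
pos 19 'd': at 3
pos 20 'b': at 4
pos 21 'e': at 5
pos 22 'a': at 6  emit P0@[17:22]
pos 23 'd': at 0 (fail-walked)
pos 24 'a': at 0
pos 25 'b': at 0
pos 26 'c': at 1
pos 27 'd': at 2
pos 28 'd': at 3
pos 29 'b': at 4
pos 30 'e': at 5

Matches: [[3,1],[10,1],[16,0],[22,0]]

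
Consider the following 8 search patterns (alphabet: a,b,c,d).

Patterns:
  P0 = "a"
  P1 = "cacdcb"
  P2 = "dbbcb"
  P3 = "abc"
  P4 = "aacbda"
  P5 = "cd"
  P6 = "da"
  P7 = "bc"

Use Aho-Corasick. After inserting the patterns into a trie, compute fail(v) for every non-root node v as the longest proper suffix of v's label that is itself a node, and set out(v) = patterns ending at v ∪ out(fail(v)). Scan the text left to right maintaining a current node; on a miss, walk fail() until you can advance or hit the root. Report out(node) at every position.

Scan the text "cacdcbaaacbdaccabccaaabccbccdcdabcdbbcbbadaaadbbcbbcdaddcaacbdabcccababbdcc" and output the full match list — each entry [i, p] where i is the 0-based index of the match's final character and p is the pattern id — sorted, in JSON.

Build automaton:
Trie (insert patterns):
  0='ε' goto a→1 b→22 c→2 d→8
  1='a' goto a→15 b→13  [P0 ends]
  2='c' goto a→3 d→20
  3='ca' goto c→4
  4='cac' goto d→5
  5='cacd' goto c→6
  6='cacdc' goto b→7
  7='cacdcb' goto ·  [P1 ends]
  8='d' goto a→21 b→9
  9='db' goto b→10
  10='dbb' goto c→11
  11='dbbc' goto b→12
  12='dbbcb' goto ·  [P2 ends]
  13='ab' goto c→14
  14='abc' goto ·  [P3 ends]
  15='aa' goto c→16
  16='aac' goto b→17
  17='aacb' goto d→18
  18='aacbd' goto a→19
  19='aacbda' goto ·  [P4 ends]
  20='cd' goto ·  [P5 ends]
  21='da' goto ·  [P6 ends]
  22='b' goto c→23
  23='bc' goto ·  [P7 ends]

Failure links (BFS by depth):
  fail(1) 'a': from fail(0)=0 chase 'a': 0 ⇒ 0;  out={0}∪out(0)={0}
  fail(2) 'c': from fail(0)=0 chase 'c': 0 ⇒ 0;  out=∅∪out(0)=∅
  fail(8) 'd': from fail(0)=0 chase 'd': 0 ⇒ 0;  out=∅∪out(0)=∅
  fail(22) 'b': from fail(0)=0 chase 'b': 0 ⇒ 0;  out=∅∪out(0)=∅
  fail(3) 'ca': from fail(2)=0 chase 'a': 0 ⇒ 1;  out=∅∪out(1)={0}
  fail(9) 'db': from fail(8)=0 chase 'b': 0 ⇒ 22;  out=∅∪out(22)=∅
  fail(13) 'ab': from fail(1)=0 chase 'b': 0 ⇒ 22;  out=∅∪out(22)=∅
  fail(15) 'aa': from fail(1)=0 chase 'a': 0 ⇒ 1;  out=∅∪out(1)={0}
  fail(20) 'cd': from fail(2)=0 chase 'd': 0 ⇒ 8;  out={5}∪out(8)={5}
  fail(21) 'da': from fail(8)=0 chase 'a': 0 ⇒ 1;  out={6}∪out(1)={0,6}
  fail(23) 'bc': from fail(22)=0 chase 'c': 0 ⇒ 2;  out={7}∪out(2)={7}
  fail(4) 'cac': from fail(3)=1 chase 'c': 1→0 ⇒ 2;  out=∅∪out(2)=∅
  fail(10) 'dbb': from fail(9)=22 chase 'b': 22→0 ⇒ 22;  out=∅∪out(22)=∅
  fail(14) 'abc': from fail(13)=22 chase 'c': 22 ⇒ 23;  out={3}∪out(23)={3,7}
  fail(16) 'aac': from fail(15)=1 chase 'c': 1→0 ⇒ 2;  out=∅∪out(2)=∅
  fail(5) 'cacd': from fail(4)=2 chase 'd': 2 ⇒ 20;  out=∅∪out(20)={5}
  fail(11) 'dbbc': from fail(10)=22 chase 'c': 22 ⇒ 23;  out=∅∪out(23)={7}
  fail(17) 'aacb': from fail(16)=2 chase 'b': 2→0 ⇒ 22;  out=∅∪out(22)=∅
  fail(6) 'cacdc': from fail(5)=20 chase 'c': 20→8→0 ⇒ 2;  out=∅∪out(2)=∅
  fail(12) 'dbbcb': from fail(11)=23 chase 'b': 23→2→0 ⇒ 22;  out={2}∪out(22)={2}
  fail(18) 'aacbd': from fail(17)=22 chase 'd': 22→0 ⇒ 8;  out=∅∪out(8)=∅
  fail(7) 'cacdcb': from fail(6)=2 chase 'b': 2→0 ⇒ 22;  out={1}∪out(22)={1}
  fail(19) 'aacbda': from fail(18)=8 chase 'a': 8 ⇒ 21;  out={4}∪out(21)={0,4,6}

Run:
pos 0 'c': at 2
pos 1 'a': at 3  emit P0@[1:1]
pos 2 'c': at 4
pos 3 'd': at 5  emit P5@[2:3]
pos 4 'c': at 6
pos 5 'b': at 7  emit P1@[0:5]
pos 6 'a': at 1 ·f  emit P0@[6:6]
pos 7 'a': at 15  emit P0@[7:7]
pos 8 'a': at 15 ·f  emit P0@[8:8]
pos 9 'c': at 16
pos 10 'b': at 17
pos 11 'd': at 18
pos 12 'a': at 19  emit P0@[12:12],P4@[7:12],P6@[11:12]
pos 13 'c': at 2 ·f
pos 14 'c': at 2 ·f
pos 15 'a': at 3  emit P0@[15:15]
pos 16 'b': at 13 ·f
pos 17 'c': at 14  emit P3@[15:17],P7@[16:17]
pos 18 'c': at 2 ·f
pos 19 'a': at 3  emit P0@[19:19]
pos 20 'a': at 15 ·f  emit P0@[20:20]
pos 21 'a': at 15 ·f  emit P0@[21:21]
pos 22 'b': at 13 ·f
pos 23 'c': at 14  emit P3@[21:23],P7@[22:23]
pos 24 'c': at 2 ·f
pos 25 'b': at 22 ·f
pos 26 'c': at 23  emit P7@[25:26]
pos 27 'c': at 2 ·f
pos 28 'd': at 20  emit P5@[27:28]
pos 29 'c': at 2 ·f
pos 30 'd': at 20  emit P5@[29:30]
pos 31 'a': at 21 ·f  emit P0@[31:31],P6@[30:31]
pos 32 'b': at 13 ·f
pos 33 'c': at 14  emit P3@[31:33],P7@[32:33]
pos 34 'd': at 20 ·f  emit P5@[33:34]
pos 35 'b': at 9 ·f
pos 36 'b': at 10
pos 37 'c': at 11  emit P7@[36:37]
pos 38 'b': at 12  emit P2@[34:38]
pos 39 'b': at 22 ·f
pos 40 'a': at 1 ·f  emit P0@[40:40]
pos 41 'd': at 8 ·f
pos 42 'a': at 21  emit P0@[42:42],P6@[41:42]
pos 43 'a': at 15 ·f  emit P0@[43:43]
pos 44 'a': at 15 ·f  emit P0@[44:44]
pos 45 'd': at 8 ·f
pos 46 'b': at 9
pos 47 'b': at 10
pos 48 'c': at 11  emit P7@[47:48]
pos 49 'b': at 12  emit P2@[45:49]
pos 50 'b': at 22 ·f
pos 51 'c': at 23  emit P7@[50:51]
pos 52 'd': at 20 ·f  emit P5@[51:52]
pos 53 'a': at 21 ·f  emit P0@[53:53],P6@[52:53]
pos 54 'd': at 8 ·f
pos 55 'd': at 8 ·f
pos 56 'c': at 2 ·f
pos 57 'a': at 3  emit P0@[57:57]
pos 58 'a': at 15 ·f  emit P0@[58:58]
pos 59 'c': at 16
pos 60 'b': at 17
pos 61 'd': at 18
pos 62 'a': at 19  emit P0@[62:62],P4@[57:62],P6@[61:62]
pos 63 'b': at 13 ·f
pos 64 'c': at 14  emit P3@[62:64],P7@[63:64]
pos 65 'c': at 2 ·f
pos 66 'c': at 2 ·f
pos 67 'a': at 3  emit P0@[67:67]
pos 68 'b': at 13 ·f
pos 69 'a': at 1 ·f  emit P0@[69:69]
pos 70 'b': at 13
pos 71 'b': at 22 ·f
pos 72 'd': at 8 ·f
pos 73 'c': at 2 ·f
pos 74 'c': at 2 ·f

Matches: [[1,0],[3,5],[5,1],[6,0],[7,0],[8,0],[12,0],[12,4],[12,6],[15,0],[17,3],[17,7],[19,0],[20,0],[21,0],[23,3],[23,7],[26,7],[28,5],[30,5],[31,0],[31,6],[33,3],[33,7],[34,5],[37,7],[38,2],[40,0],[42,0],[42,6],[43,0],[44,0],[48,7],[49,2],[51,7],[52,5],[53,0],[53,6],[57,0],[58,0],[62,0],[62,4],[62,6],[64,3],[64,7],[67,0],[69,0]]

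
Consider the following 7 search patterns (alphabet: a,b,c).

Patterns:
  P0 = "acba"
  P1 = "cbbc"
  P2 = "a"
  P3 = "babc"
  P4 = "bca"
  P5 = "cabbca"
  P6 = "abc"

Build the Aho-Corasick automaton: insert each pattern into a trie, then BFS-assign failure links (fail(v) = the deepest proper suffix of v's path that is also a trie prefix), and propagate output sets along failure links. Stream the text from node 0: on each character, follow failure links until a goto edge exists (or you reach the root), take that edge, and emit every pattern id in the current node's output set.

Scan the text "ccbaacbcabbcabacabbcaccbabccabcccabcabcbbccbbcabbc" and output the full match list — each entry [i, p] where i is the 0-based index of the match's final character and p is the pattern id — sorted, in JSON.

Build automaton:
Trie (insert patterns):
  0='ε' goto a→1 b→9 c→5
  1='a' goto b→20 c→2  ←P2
  2='ac' goto b→3
  3='acb' goto a→4
  4='acba' goto ·  ←P0
  5='c' goto a→15 b→6
  6='cb' goto b→7
  7='cbb' goto c→8
  8='cbbc' goto ·  ←P1
  9='b' goto a→10 c→13
  10='ba' goto b→11
  11='bab' goto c→12
  12='babc' goto ·  ←P3
  13='bc' goto a→14
  14='bca' goto ·  ←P4
  15='ca' goto b→16
  16='cab' goto b→17
  17='cabb' goto c→18
  18='cabbc' goto a→19
  19='cabbca' goto ·  ←P5
  20='ab' goto c→21
  21='abc' goto ·  ←P6

BFS fail/out derivation:
  fail(1) 'a': from fail(0)=0 chase 'a': 0 ⇒ 0;  out={2}∪out(0)={2}
  fail(5) 'c': from fail(0)=0 chase 'c': 0 ⇒ 0;  out=∅∪out(0)=∅
  fail(9) 'b': from fail(0)=0 chase 'b': 0 ⇒ 0;  out=∅∪out(0)=∅
  fail(2) 'ac': from fail(1)=0 chase 'c': 0 ⇒ 5;  out=∅∪out(5)=∅
  fail(6) 'cb': from fail(5)=0 chase 'b': 0 ⇒ 9;  out=∅∪out(9)=∅
  fail(10) 'ba': from fail(9)=0 chase 'a': 0 ⇒ 1;  out=∅∪out(1)={2}
  fail(13) 'bc': from fail(9)=0 chase 'c': 0 ⇒ 5;  out=∅∪out(5)=∅
  fail(15) 'ca': from fail(5)=0 chase 'a': 0 ⇒ 1;  out=∅∪out(1)={2}
  fail(20) 'ab': from fail(1)=0 chase 'b': 0 ⇒ 9;  out=∅∪out(9)=∅
  fail(3) 'acb': from fail(2)=5 chase 'b': 5 ⇒ 6;  out=∅∪out(6)=∅
  fail(7) 'cbb': from fail(6)=9 chase 'b': 9→0 ⇒ 9;  out=∅∪out(9)=∅
  fail(11) 'bab': from fail(10)=1 chase 'b': 1 ⇒ 20;  out=∅∪out(20)=∅
  fail(14) 'bca': from fail(13)=5 chase 'a': 5 ⇒ 15;  out={4}∪out(15)={2,4}
  fail(16) 'cab': from fail(15)=1 chase 'b': 1 ⇒ 20;  out=∅∪out(20)=∅
  fail(21) 'abc': from fail(20)=9 chase 'c': 9 ⇒ 13;  out={6}∪out(13)={6}
  fail(4) 'acba': from fail(3)=6 chase 'a': 6→9 ⇒ 10;  out={0}∪out(10)={0,2}
  fail(8) 'cbbc': from fail(7)=9 chase 'c': 9 ⇒ 13;  out={1}∪out(13)={1}
  fail(12) 'babc': from fail(11)=20 chase 'c': 20 ⇒ 21;  out={3}∪out(21)={3,6}
  fail(17) 'cabb': from fail(16)=20 chase 'b': 20→9→0 ⇒ 9;  out=∅∪out(9)=∅
  fail(18) 'cabbc': from fail(17)=9 chase 'c': 9 ⇒ 13;  out=∅∪out(13)=∅
  fail(19) 'cabbca': from fail(18)=13 chase 'a': 13 ⇒ 14;  out={5}∪out(14)={2,4,5}

Scan:
i=0 'c': node 0→5
i=1 'c': node 5→5 (fail-walked)
i=2 'b': node 5→6
i=3 'a': node 6→10 (fail-walked)  emit P2@[3:3]
i=4 'a': node 10→1 (fail-walked)  emit P2@[4:4]
i=5 'c': node 1→2
i=6 'b': node 2→3
i=7 'c': node 3→13 (fail-walked)
i=8 'a': node 13→14  emit P2@[8:8],P4@[6:8]
i=9 'b': node 14→16 (fail-walked)
i=10 'b': node 16→17
i=11 'c': node 17→18
i=12 'a': node 18→19  emit P2@[12:12],P4@[10:12],P5@[7:12]
i=13 'b': node 19→16 (fail-walked)
i=14 'a': node 16→10 (fail-walked)  emit P2@[14:14]
i=15 'c': node 10→2 (fail-walked)
i=16 'a': node 2→15 (fail-walked)  emit P2@[16:16]
i=17 'b': node 15→16
i=18 'b': node 16→17
i=19 'c': node 17→18
i=20 'a': node 18→19  emit P2@[20:20],P4@[18:20],P5@[15:20]
i=21 'c': node 19→2 (fail-walked)
i=22 'c': node 2→5 (fail-walked)
i=23 'b': node 5→6
i=24 'a': node 6→10 (fail-walked)  emit P2@[24:24]
i=25 'b': node 10→11
i=26 'c': node 11→12  emit P3@[23:26],P6@[24:26]
i=27 'c': node 12→5 (fail-walked)
i=28 'a': node 5→15  emit P2@[28:28]
i=29 'b': node 15→16
i=30 'c': node 16→21 (fail-walked)  emit P6@[28:30]
i=31 'c': node 21→5 (fail-walked)
i=32 'c': node 5→5 (fail-walked)
i=33 'a': node 5→15  emit P2@[33:33]
i=34 'b': node 15→16
i=35 'c': node 16→21 (fail-walked)  emit P6@[33:35]
i=36 'a': node 21→14 (fail-walked)  emit P2@[36:36],P4@[34:36]
i=37 'b': node 14→16 (fail-walked)
i=38 'c': node 16→21 (fail-walked)  emit P6@[36:38]
i=39 'b': node 21→6 (fail-walked)
i=40 'b': node 6→7
i=41 'c': node 7→8  emit P1@[38:41]
i=42 'c': node 8→5 (fail-walked)
i=43 'b': node 5→6
i=44 'b': node 6→7
i=45 'c': node 7→8  emit P1@[42:45]
i=46 'a': node 8→14 (fail-walked)  emit P2@[46:46],P4@[44:46]
i=47 'b': node 14→16 (fail-walked)
i=48 'b': node 16→17
i=49 'c': node 17→18

Matches: [[3,2],[4,2],[8,2],[8,4],[12,2],[12,4],[12,5],[14,2],[16,2],[20,2],[20,4],[20,5],[24,2],[26,3],[26,6],[28,2],[30,6],[33,2],[35,6],[36,2],[36,4],[38,6],[41,1],[45,1],[46,2],[46,4]]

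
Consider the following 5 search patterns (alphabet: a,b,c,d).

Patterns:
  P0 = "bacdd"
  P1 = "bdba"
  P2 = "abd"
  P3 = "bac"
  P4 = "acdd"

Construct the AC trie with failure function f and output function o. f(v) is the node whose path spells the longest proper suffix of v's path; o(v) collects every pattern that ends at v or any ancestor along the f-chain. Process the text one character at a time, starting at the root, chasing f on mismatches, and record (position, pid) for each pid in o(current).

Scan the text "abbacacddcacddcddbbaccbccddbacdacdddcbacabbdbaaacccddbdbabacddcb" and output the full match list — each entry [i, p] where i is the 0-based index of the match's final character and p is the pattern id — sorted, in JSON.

Build:
Trie nodes:
  0='ε' goto a→9 b→1
  1='b' goto a→2 d→6
  2='ba' goto c→3
  3='bac' goto d→4  [P3 ends]
  4='bacd' goto d→5
  5='bacdd' goto ·  [P0 ends]
  6='bd' goto b→7
  7='bdb' goto a→8
  8='bdba' goto ·  [P1 ends]
  9='a' goto b→10 c→12
  10='ab' goto d→11
  11='abd' goto ·  [P2 ends]
  12='ac' goto d→13
  13='acd' goto d→14
  14='acdd' goto ·  [P4 ends]

Failure links (BFS by depth):
  fail(1) 'b': from fail(0)=0 chase 'b': 0 ⇒ 0;  out=∅∪out(0)=∅
  fail(9) 'a': from fail(0)=0 chase 'a': 0 ⇒ 0;  out=∅∪out(0)=∅
  fail(2) 'ba': from fail(1)=0 chase 'a': 0 ⇒ 9;  out=∅∪out(9)=∅
  fail(6) 'bd': from fail(1)=0 chase 'd': 0 ⇒ 0;  out=∅∪out(0)=∅
  fail(10) 'ab': from fail(9)=0 chase 'b': 0 ⇒ 1;  out=∅∪out(1)=∅
  fail(12) 'ac': from fail(9)=0 chase 'c': 0 ⇒ 0;  out=∅∪out(0)=∅
  fail(3) 'bac': from fail(2)=9 chase 'c': 9 ⇒ 12;  out={3}∪out(12)={3}
  fail(7) 'bdb': from fail(6)=0 chase 'b': 0 ⇒ 1;  out=∅∪out(1)=∅
  fail(11) 'abd': from fail(10)=1 chase 'd': 1 ⇒ 6;  out={2}∪out(6)={2}
  fail(13) 'acd': from fail(12)=0 chase 'd': 0 ⇒ 0;  out=∅∪out(0)=∅
  fail(4) 'bacd': from fail(3)=12 chase 'd': 12 ⇒ 13;  out=∅∪out(13)=∅
  fail(8) 'bdba': from fail(7)=1 chase 'a': 1 ⇒ 2;  out={1}∪out(2)={1}
  fail(14) 'acdd': from fail(13)=0 chase 'd': 0 ⇒ 0;  out={4}∪out(0)={4}
  fail(5) 'bacdd': from fail(4)=13 chase 'd': 13 ⇒ 14;  out={0}∪out(14)={0,4}

Text stream:
i=0 'a': node 0→9
i=1 'b': node 9→10
i=2 'b': node 10→1 (fail-walked)
i=3 'a': node 1→2
i=4 'c': node 2→3  ** P3@[2:4]
i=5 'a': node 3→9 (fail-walked)
i=6 'c': node 9→12
i=7 'd': node 12→13
i=8 'd': node 13→14  ** P4@[5:8]
i=9 'c': node 14→0 (fail-walked)
i=10 'a': node 0→9
i=11 'c': node 9→12
i=12 'd': node 12→13
i=13 'd': node 13→14  ** P4@[10:13]
i=14 'c': node 14→0 (fail-walked)
i=15 'd': node 0→0
i=16 'd': node 0→0
i=17 'b': node 0→1
i=18 'b': node 1→1 (fail-walked)
i=19 'a': node 1→2
i=20 'c': node 2→3  ** P3@[18:20]
i=21 'c': node 3→0 (fail-walked)
i=22 'b': node 0→1
i=23 'c': node 1→0 (fail-walked)
i=24 'c': node 0→0
i=25 'd': node 0→0
i=26 'd': node 0→0
i=27 'b': node 0→1
i=28 'a': node 1→2
i=29 'c': node 2→3  ** P3@[27:29]
i=30 'd': node 3→4
i=31 'a': node 4→9 (fail-walked)
i=32 'c': node 9→12
i=33 'd': node 12→13
i=34 'd': node 13→14  ** P4@[31:34]
i=35 'd': node 14→0 (fail-walked)
i=36 'c': node 0→0
i=37 'b': node 0→1
i=38 'a': node 1→2
i=39 'c': node 2→3  ** P3@[37:39]
i=40 'a': node 3→9 (fail-walked)
i=41 'b': node 9→10
i=42 'b': node 10→1 (fail-walked)
i=43 'd': node 1→6
i=44 'b': node 6→7
i=45 'a': node 7→8  ** P1@[42:45]
i=46 'a': node 8→9 (fail-walked)
i=47 'a': node 9→9 (fail-walked)
i=48 'c': node 9→12
i=49 'c': node 12→0 (fail-walked)
i=50 'c': node 0→0
i=51 'd': node 0→0
i=52 'd': node 0→0
i=53 'b': node 0→1
i=54 'd': node 1→6
i=55 'b': node 6→7
i=56 'a': node 7→8  ** P1@[53:56]
i=57 'b': node 8→10 (fail-walked)
i=58 'a': node 10→2 (fail-walked)
i=59 'c': node 2→3  ** P3@[57:59]
i=60 'd': node 3→4
i=61 'd': node 4→5  ** P0@[57:61],P4@[58:61]
i=62 'c': node 5→0 (fail-walked)
i=63 'b': node 0→1

Matches: [[4,3],[8,4],[13,4],[20,3],[29,3],[34,4],[39,3],[45,1],[56,1],[59,3],[61,0],[61,4]]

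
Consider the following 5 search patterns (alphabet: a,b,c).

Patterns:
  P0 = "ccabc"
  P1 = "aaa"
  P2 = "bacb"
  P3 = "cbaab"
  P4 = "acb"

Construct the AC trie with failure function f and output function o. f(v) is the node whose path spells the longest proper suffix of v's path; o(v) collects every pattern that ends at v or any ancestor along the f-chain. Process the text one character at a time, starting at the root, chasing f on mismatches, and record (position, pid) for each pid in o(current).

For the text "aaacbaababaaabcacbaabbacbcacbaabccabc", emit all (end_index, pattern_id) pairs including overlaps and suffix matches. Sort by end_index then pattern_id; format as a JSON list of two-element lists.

Construct AC machine:
Trie (insert patterns):
  n0 'ε': a→6 b→9 c→1
  n1 'c': b→13 c→2
  n2 'cc': a→3
  n3 'cca': b→4
  n4 'ccab': c→5
  n5 'ccabc': ·  ←P0
  n6 'a': a→7 c→17
  n7 'aa': a→8
  n8 'aaa': ·  ←P1
  n9 'b': a→10
  n10 'ba': c→11
  n11 'bac': b→12
  n12 'bacb': ·  ←P2
  n13 'cb': a→14
  n14 'cba': a→15
  n15 'cbaa': b→16
  n16 'cbaab': ·  ←P3
  n17 'ac': b→18
  n18 'acb': ·  ←P4

Failure links (BFS by depth):
  n1('c'): parent n0 fail=0; on 'c' 0 → fail=0;  out ∅∪∅=∅
  n6('a'): parent n0 fail=0; on 'a' 0 → fail=0;  out ∅∪∅=∅
  n9('b'): parent n0 fail=0; on 'b' 0 → fail=0;  out ∅∪∅=∅
  n2('cc'): parent n1 fail=0; on 'c' 0 → fail=1;  out ∅∪∅=∅
  n7('aa'): parent n6 fail=0; on 'a' 0 → fail=6;  out ∅∪∅=∅
  n10('ba'): parent n9 fail=0; on 'a' 0 → fail=6;  out ∅∪∅=∅
  n13('cb'): parent n1 fail=0; on 'b' 0 → fail=9;  out ∅∪∅=∅
  n17('ac'): parent n6 fail=0; on 'c' 0 → fail=1;  out ∅∪∅=∅
  n3('cca'): parent n2 fail=1; on 'a' 1→0 → fail=6;  out ∅∪∅=∅
  n8('aaa'): parent n7 fail=6; on 'a' 6 → fail=7;  out {1}∪∅={1}
  n11('bac'): parent n10 fail=6; on 'c' 6 → fail=17;  out ∅∪∅=∅
  n14('cba'): parent n13 fail=9; on 'a' 9 → fail=10;  out ∅∪∅=∅
  n18('acb'): parent n17 fail=1; on 'b' 1 → fail=13;  out {4}∪∅={4}
  n4('ccab'): parent n3 fail=6; on 'b' 6→0 → fail=9;  out ∅∪∅=∅
  n12('bacb'): parent n11 fail=17; on 'b' 17 → fail=18;  out {2}∪{4}={2,4}
  n15('cbaa'): parent n14 fail=10; on 'a' 10→6 → fail=7;  out ∅∪∅=∅
  n5('ccabc'): parent n4 fail=9; on 'c' 9→0 → fail=1;  out {0}∪∅={0}
  n16('cbaab'): parent n15 fail=7; on 'b' 7→6→0 → fail=9;  out {3}∪∅={3}

Text stream:
i=0 'a': node 0→6
i=1 'a': node 6→7
i=2 'a': node 7→8  → match P1@[0:2]
i=3 'c': node 8→17 (fail-walked)
i=4 'b': node 17→18  → match P4@[2:4]
i=5 'a': node 18→14 (fail-walked)
i=6 'a': node 14→15
i=7 'b': node 15→16  → match P3@[3:7]
i=8 'a': node 16→10 (fail-walked)
i=9 'b': node 10→9 (fail-walked)
i=10 'a': node 9→10
i=11 'a': node 10→7 (fail-walked)
i=12 'a': node 7→8  → match P1@[10:12]
i=13 'b': node 8→9 (fail-walked)
i=14 'c': node 9→1 (fail-walked)
i=15 'a': node 1→6 (fail-walked)
i=16 'c': node 6→17
i=17 'b': node 17→18  → match P4@[15:17]
i=18 'a': node 18→14 (fail-walked)
i=19 'a': node 14→15
i=20 'b': node 15→16  → match P3@[16:20]
i=21 'b': node 16→9 (fail-walked)
i=22 'a': node 9→10
i=23 'c': node 10→11
i=24 'b': node 11→12  → match P2@[21:24],P4@[22:24]
i=25 'c': node 12→1 (fail-walked)
i=26 'a': node 1→6 (fail-walked)
i=27 'c': node 6→17
i=28 'b': node 17→18  → match P4@[26:28]
i=29 'a': node 18→14 (fail-walked)
i=30 'a': node 14→15
i=31 'b': node 15→16  → match P3@[27:31]
i=32 'c': node 16→1 (fail-walked)
i=33 'c': node 1→2
i=34 'a': node 2→3
i=35 'b': node 3→4
i=36 'c': node 4→5  → match P0@[32:36]

All matches (sorted): [[2,1],[4,4],[7,3],[12,1],[17,4],[20,3],[24,2],[24,4],[28,4],[31,3],[36,0]]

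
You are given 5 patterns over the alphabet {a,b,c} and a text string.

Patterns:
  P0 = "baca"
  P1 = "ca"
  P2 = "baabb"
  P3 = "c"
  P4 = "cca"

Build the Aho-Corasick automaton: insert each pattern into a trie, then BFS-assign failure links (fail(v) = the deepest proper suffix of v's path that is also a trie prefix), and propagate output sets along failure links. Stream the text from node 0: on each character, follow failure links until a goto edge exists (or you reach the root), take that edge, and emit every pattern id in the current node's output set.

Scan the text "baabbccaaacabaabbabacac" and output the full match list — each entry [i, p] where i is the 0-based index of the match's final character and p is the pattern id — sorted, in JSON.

Build:
Trie nodes:
  n0 'ε': b→1 c→5
  n1 'b': a→2
  n2 'ba': a→7 c→3
  n3 'bac': a→4
  n4 'baca': ·  ←P0
  n5 'c': a→6 c→10  ←P3
  n6 'ca': ·  ←P1
  n7 'baa': b→8
  n8 'baab': b→9
  n9 'baabb': ·  ←P2
  n10 'cc': a→11
  n11 'cca': ·  ←P4

BFS fail/out derivation:
  fail(1) 'b': from fail(0)=0 chase 'b': 0 ⇒ 0;  out=∅∪out(0)=∅
  fail(5) 'c': from fail(0)=0 chase 'c': 0 ⇒ 0;  out={3}∪out(0)={3}
  fail(2) 'ba': from fail(1)=0 chase 'a': 0 ⇒ 0;  out=∅∪out(0)=∅
  fail(6) 'ca': from fail(5)=0 chase 'a': 0 ⇒ 0;  out={1}∪out(0)={1}
  fail(10) 'cc': from fail(5)=0 chase 'c': 0 ⇒ 5;  out=∅∪out(5)={3}
  fail(3) 'bac': from fail(2)=0 chase 'c': 0 ⇒ 5;  out=∅∪out(5)={3}
  fail(7) 'baa': from fail(2)=0 chase 'a': 0 ⇒ 0;  out=∅∪out(0)=∅
  fail(11) 'cca': from fail(10)=5 chase 'a': 5 ⇒ 6;  out={4}∪out(6)={1,4}
  fail(4) 'baca': from fail(3)=5 chase 'a': 5 ⇒ 6;  out={0}∪out(6)={0,1}
  fail(8) 'baab': from fail(7)=0 chase 'b': 0 ⇒ 1;  out=∅∪out(1)=∅
  fail(9) 'baabb': from fail(8)=1 chase 'b': 1→0 ⇒ 1;  out={2}∪out(1)={2}

Text stream:
i=0 'b': node 0→1
i=1 'a': node 1→2
i=2 'a': node 2→7
i=3 'b': node 7→8
i=4 'b': node 8→9  emit P2@[0:4]
i=5 'c': node 9→5 (fail-walked)  emit P3@[5:5]
i=6 'c': node 5→10  emit P3@[6:6]
i=7 'a': node 10→11  emit P1@[6:7],P4@[5:7]
i=8 'a': node 11→0 (fail-walked)
i=9 'a': node 0→0
i=10 'c': node 0→5  emit P3@[10:10]
i=11 'a': node 5→6  emit P1@[10:11]
i=12 'b': node 6→1 (fail-walked)
i=13 'a': node 1→2
i=14 'a': node 2→7
i=15 'b': node 7→8
i=16 'b': node 8→9  emit P2@[12:16]
i=17 'a': node 9→2 (fail-walked)
i=18 'b': node 2→1 (fail-walked)
i=19 'a': node 1→2
i=20 'c': node 2→3  emit P3@[20:20]
i=21 'a': node 3→4  emit P0@[18:21],P1@[20:21]
i=22 'c': node 4→5 (fail-walked)  emit P3@[22:22]

All matches (sorted): [[4,2],[5,3],[6,3],[7,1],[7,4],[10,3],[11,1],[16,2],[20,3],[21,0],[21,1],[22,3]]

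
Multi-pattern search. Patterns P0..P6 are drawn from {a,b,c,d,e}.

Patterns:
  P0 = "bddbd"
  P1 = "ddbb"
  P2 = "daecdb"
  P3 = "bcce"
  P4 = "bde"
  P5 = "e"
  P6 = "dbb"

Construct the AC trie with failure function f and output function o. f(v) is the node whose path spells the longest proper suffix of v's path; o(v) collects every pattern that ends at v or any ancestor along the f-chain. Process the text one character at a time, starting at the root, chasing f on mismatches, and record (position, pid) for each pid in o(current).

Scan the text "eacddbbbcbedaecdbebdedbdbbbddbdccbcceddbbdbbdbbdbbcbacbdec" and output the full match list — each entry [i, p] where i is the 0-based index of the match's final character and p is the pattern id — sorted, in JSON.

Build automaton:
Trie nodes:
  0='ε' goto b→1 d→6 e→19
  1='b' goto c→15 d→2
  2='bd' goto d→3 e→18
  3='bdd' goto b→4
  4='bddb' goto d→5
  5='bddbd' goto ·  [P0 ends]
  6='d' goto a→10 b→20 d→7
  7='dd' goto b→8
  8='ddb' goto b→9
  9='ddbb' goto ·  [P1 ends]
  10='da' goto e→11
  11='dae' goto c→12
  12='daec' goto d→13
  13='daecd' goto b→14
  14='daecdb' goto ·  [P2 ends]
  15='bc' goto c→16
  16='bcc' goto e→17
  17='bcce' goto ·  [P3 ends]
  18='bde' goto ·  [P4 ends]
  19='e' goto ·  [P5 ends]
  20='db' goto b→21
  21='dbb' goto ·  [P6 ends]

BFS fail/out derivation:
  n1('b'): parent n0 fail=0; on 'b' 0 → fail=0;  out ∅∪∅=∅
  n6('d'): parent n0 fail=0; on 'd' 0 → fail=0;  out ∅∪∅=∅
  n19('e'): parent n0 fail=0; on 'e' 0 → fail=0;  out {5}∪∅={5}
  n2('bd'): parent n1 fail=0; on 'd' 0 → fail=6;  out ∅∪∅=∅
  n7('dd'): parent n6 fail=0; on 'd' 0 → fail=6;  out ∅∪∅=∅
  n10('da'): parent n6 fail=0; on 'a' 0 → fail=0;  out ∅∪∅=∅
  n15('bc'): parent n1 fail=0; on 'c' 0 → fail=0;  out ∅∪∅=∅
  n20('db'): parent n6 fail=0; on 'b' 0 → fail=1;  out ∅∪∅=∅
  n3('bdd'): parent n2 fail=6; on 'd' 6 → fail=7;  out ∅∪∅=∅
  n8('ddb'): parent n7 fail=6; on 'b' 6 → fail=20;  out ∅∪∅=∅
  n11('dae'): parent n10 fail=0; on 'e' 0 → fail=19;  out ∅∪{5}={5}
  n16('bcc'): parent n15 fail=0; on 'c' 0 → fail=0;  out ∅∪∅=∅
  n18('bde'): parent n2 fail=6; on 'e' 6→0 → fail=19;  out {4}∪{5}={4,5}
  n21('dbb'): parent n20 fail=1; on 'b' 1→0 → fail=1;  out {6}∪∅={6}
  n4('bddb'): parent n3 fail=7; on 'b' 7 → fail=8;  out ∅∪∅=∅
  n9('ddbb'): parent n8 fail=20; on 'b' 20 → fail=21;  out {1}∪{6}={1,6}
  n12('daec'): parent n11 fail=19; on 'c' 19→0 → fail=0;  out ∅∪∅=∅
  n17('bcce'): parent n16 fail=0; on 'e' 0 → fail=19;  out {3}∪{5}={3,5}
  n5('bddbd'): parent n4 fail=8; on 'd' 8→20→1 → fail=2;  out {0}∪∅={0}
  n13('daecd'): parent n12 fail=0; on 'd' 0 → fail=6;  out ∅∪∅=∅
  n14('daecdb'): parent n13 fail=6; on 'b' 6 → fail=20;  out {2}∪∅={2}

Run:
pos 0 'e': at 19  ** P5@[0:0]
pos 1 'a': at 0 (via fail)
pos 2 'c': at 0
pos 3 'd': at 6
pos 4 'd': at 7
pos 5 'b': at 8
pos 6 'b': at 9  ** P1@[3:6],P6@[4:6]
pos 7 'b': at 1 (via fail)
pos 8 'c': at 15
pos 9 'b': at 1 (via fail)
pos 10 'e': at 19 (via fail)  ** P5@[10:10]
pos 11 'd': at 6 (via fail)
pos 12 'a': at 10
pos 13 'e': at 11  ** P5@[13:13]
pos 14 'c': at 12
pos 15 'd': at 13
pos 16 'b': at 14  ** P2@[11:16]
pos 17 'e': at 19 (via fail)  ** P5@[17:17]
pos 18 'b': at 1 (via fail)
pos 19 'd': at 2
pos 20 'e': at 18  ** P4@[18:20],P5@[20:20]
pos 21 'd': at 6 (via fail)
pos 22 'b': at 20
pos 23 'd': at 2 (via fail)
pos 24 'b': at 20 (via fail)
pos 25 'b': at 21  ** P6@[23:25]
pos 26 'b': at 1 (via fail)
pos 27 'd': at 2
pos 28 'd': at 3
pos 29 'b': at 4
pos 30 'd': at 5  ** P0@[26:30]
pos 31 'c': at 0 (via fail)
pos 32 'c': at 0
pos 33 'b': at 1
pos 34 'c': at 15
pos 35 'c': at 16
pos 36 'e': at 17  ** P3@[33:36],P5@[36:36]
pos 37 'd': at 6 (via fail)
pos 38 'd': at 7
pos 39 'b': at 8
pos 40 'b': at 9  ** P1@[37:40],P6@[38:40]
pos 41 'd': at 2 (via fail)
pos 42 'b': at 20 (via fail)
pos 43 'b': at 21  ** P6@[41:43]
pos 44 'd': at 2 (via fail)
pos 45 'b': at 20 (via fail)
pos 46 'b': at 21  ** P6@[44:46]
pos 47 'd': at 2 (via fail)
pos 48 'b': at 20 (via fail)
pos 49 'b': at 21  ** P6@[47:49]
pos 50 'c': at 15 (via fail)
pos 51 'b': at 1 (via fail)
pos 52 'a': at 0 (via fail)
pos 53 'c': at 0
pos 54 'b': at 1
pos 55 'd': at 2
pos 56 'e': at 18  ** P4@[54:56],P5@[56:56]
pos 57 'c': at 0 (via fail)

Matches: [[0,5],[6,1],[6,6],[10,5],[13,5],[16,2],[17,5],[20,4],[20,5],[25,6],[30,0],[36,3],[36,5],[40,1],[40,6],[43,6],[46,6],[49,6],[56,4],[56,5]]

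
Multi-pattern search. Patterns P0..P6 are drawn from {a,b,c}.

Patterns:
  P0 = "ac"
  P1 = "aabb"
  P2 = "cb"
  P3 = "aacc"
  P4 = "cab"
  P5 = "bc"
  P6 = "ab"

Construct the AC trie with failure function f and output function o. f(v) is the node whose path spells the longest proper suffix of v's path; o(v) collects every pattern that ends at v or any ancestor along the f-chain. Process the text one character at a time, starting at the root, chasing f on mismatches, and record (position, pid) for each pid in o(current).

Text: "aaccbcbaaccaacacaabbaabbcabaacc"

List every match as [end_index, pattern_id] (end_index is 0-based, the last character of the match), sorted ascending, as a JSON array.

Build:
Trie (insert patterns):
  0='ε' goto a→1 b→12 c→6
  1='a' goto a→3 b→14 c→2
  2='ac' goto ·  [P0 ends]
  3='aa' goto b→4 c→8
  4='aab' goto b→5
  5='aabb' goto ·  [P1 ends]
  6='c' goto a→10 b→7
  7='cb' goto ·  [P2 ends]
  8='aac' goto c→9
  9='aacc' goto ·  [P3 ends]
  10='ca' goto b→11
  11='cab' goto ·  [P4 ends]
  12='b' goto c→13
  13='bc' goto ·  [P5 ends]
  14='ab' goto ·  [P6 ends]

Failure links (BFS by depth):
  fail(1) 'a': from fail(0)=0 chase 'a': 0 ⇒ 0;  out=∅∪out(0)=∅
  fail(6) 'c': from fail(0)=0 chase 'c': 0 ⇒ 0;  out=∅∪out(0)=∅
  fail(12) 'b': from fail(0)=0 chase 'b': 0 ⇒ 0;  out=∅∪out(0)=∅
  fail(2) 'ac': from fail(1)=0 chase 'c': 0 ⇒ 6;  out={0}∪out(6)={0}
  fail(3) 'aa': from fail(1)=0 chase 'a': 0 ⇒ 1;  out=∅∪out(1)=∅
  fail(7) 'cb': from fail(6)=0 chase 'b': 0 ⇒ 12;  out={2}∪out(12)={2}
  fail(10) 'ca': from fail(6)=0 chase 'a': 0 ⇒ 1;  out=∅∪out(1)=∅
  fail(13) 'bc': from fail(12)=0 chase 'c': 0 ⇒ 6;  out={5}∪out(6)={5}
  fail(14) 'ab': from fail(1)=0 chase 'b': 0 ⇒ 12;  out={6}∪out(12)={6}
  fail(4) 'aab': from fail(3)=1 chase 'b': 1 ⇒ 14;  out=∅∪out(14)={6}
  fail(8) 'aac': from fail(3)=1 chase 'c': 1 ⇒ 2;  out=∅∪out(2)={0}
  fail(11) 'cab': from fail(10)=1 chase 'b': 1 ⇒ 14;  out={4}∪out(14)={4,6}
  fail(5) 'aabb': from fail(4)=14 chase 'b': 14→12→0 ⇒ 12;  out={1}∪out(12)={1}
  fail(9) 'aacc': from fail(8)=2 chase 'c': 2→6→0 ⇒ 6;  out={3}∪out(6)={3}

Run:
[0] read 'a'  n0⇒n1
[1] read 'a'  n1⇒n3
[2] read 'c'  n3⇒n8  → match P0@[1:2]
[3] read 'c'  n8⇒n9  → match P3@[0:3]
[4] read 'b'  n9⇒n7 (via fail)  → match P2@[3:4]
[5] read 'c'  n7⇒n13 (via fail)  → match P5@[4:5]
[6] read 'b'  n13⇒n7 (via fail)  → match P2@[5:6]
[7] read 'a'  n7⇒n1 (via fail)
[8] read 'a'  n1⇒n3
[9] read 'c'  n3⇒n8  → match P0@[8:9]
[10] read 'c'  n8⇒n9  → match P3@[7:10]
[11] read 'a'  n9⇒n10 (via fail)
[12] read 'a'  n10⇒n3 (via fail)
[13] read 'c'  n3⇒n8  → match P0@[12:13]
[14] read 'a'  n8⇒n10 (via fail)
[15] read 'c'  n10⇒n2 (via fail)  → match P0@[14:15]
[16] read 'a'  n2⇒n10 (via fail)
[17] read 'a'  n10⇒n3 (via fail)
[18] read 'b'  n3⇒n4  → match P6@[17:18]
[19] read 'b'  n4⇒n5  → match P1@[16:19]
[20] read 'a'  n5⇒n1 (via fail)
[21] read 'a'  n1⇒n3
[22] read 'b'  n3⇒n4  → match P6@[21:22]
[23] read 'b'  n4⇒n5  → match P1@[20:23]
[24] read 'c'  n5⇒n13 (via fail)  → match P5@[23:24]
[25] read 'a'  n13⇒n10 (via fail)
[26] read 'b'  n10⇒n11  → match P4@[24:26],P6@[25:26]
[27] read 'a'  n11⇒n1 (via fail)
[28] read 'a'  n1⇒n3
[29] read 'c'  n3⇒n8  → match P0@[28:29]
[30] read 'c'  n8⇒n9  → match P3@[27:30]

Matches: [[2,0],[3,3],[4,2],[5,5],[6,2],[9,0],[10,3],[13,0],[15,0],[18,6],[19,1],[22,6],[23,1],[24,5],[26,4],[26,6],[29,0],[30,3]]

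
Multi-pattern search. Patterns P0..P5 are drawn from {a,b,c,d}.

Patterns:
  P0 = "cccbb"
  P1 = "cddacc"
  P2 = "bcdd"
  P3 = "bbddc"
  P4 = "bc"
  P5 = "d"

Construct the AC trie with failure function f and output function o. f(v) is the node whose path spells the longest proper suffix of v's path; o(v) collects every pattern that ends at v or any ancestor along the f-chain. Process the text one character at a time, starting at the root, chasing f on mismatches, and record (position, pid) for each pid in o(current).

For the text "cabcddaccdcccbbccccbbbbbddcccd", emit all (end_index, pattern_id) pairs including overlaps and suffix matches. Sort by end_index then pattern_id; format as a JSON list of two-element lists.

Construct AC machine:
Trie (insert patterns):
  n0 'ε': b→11 c→1 d→19
  n1 'c': c→2 d→6
  n2 'cc': c→3
  n3 'ccc': b→4
  n4 'cccb': b→5
  n5 'cccbb': ·  [P0 ends]
  n6 'cd': d→7
  n7 'cdd': a→8
  n8 'cdda': c→9
  n9 'cddac': c→10
  n10 'cddacc': ·  [P1 ends]
  n11 'b': b→15 c→12
  n12 'bc': d→13  [P4 ends]
  n13 'bcd': d→14
  n14 'bcdd': ·  [P2 ends]
  n15 'bb': d→16
  n16 'bbd': d→17
  n17 'bbdd': c→18
  n18 'bbddc': ·  [P3 ends]
  n19 'd': ·  [P5 ends]

BFS fail/out derivation:
  n1('c'): parent n0 fail=0; on 'c' 0 → fail=0;  out ∅∪∅=∅
  n11('b'): parent n0 fail=0; on 'b' 0 → fail=0;  out ∅∪∅=∅
  n19('d'): parent n0 fail=0; on 'd' 0 → fail=0;  out {5}∪∅={5}
  n2('cc'): parent n1 fail=0; on 'c' 0 → fail=1;  out ∅∪∅=∅
  n6('cd'): parent n1 fail=0; on 'd' 0 → fail=19;  out ∅∪{5}={5}
  n12('bc'): parent n11 fail=0; on 'c' 0 → fail=1;  out {4}∪∅={4}
  n15('bb'): parent n11 fail=0; on 'b' 0 → fail=11;  out ∅∪∅=∅
  n3('ccc'): parent n2 fail=1; on 'c' 1 → fail=2;  out ∅∪∅=∅
  n7('cdd'): parent n6 fail=19; on 'd' 19→0 → fail=19;  out ∅∪{5}={5}
  n13('bcd'): parent n12 fail=1; on 'd' 1 → fail=6;  out ∅∪{5}={5}
  n16('bbd'): parent n15 fail=11; on 'd' 11→0 → fail=19;  out ∅∪{5}={5}
  n4('cccb'): parent n3 fail=2; on 'b' 2→1→0 → fail=11;  out ∅∪∅=∅
  n8('cdda'): parent n7 fail=19; on 'a' 19→0 → fail=0;  out ∅∪∅=∅
  n14('bcdd'): parent n13 fail=6; on 'd' 6 → fail=7;  out {2}∪{5}={2,5}
  n17('bbdd'): parent n16 fail=19; on 'd' 19→0 → fail=19;  out ∅∪{5}={5}
  n5('cccbb'): parent n4 fail=11; on 'b' 11 → fail=15;  out {0}∪∅={0}
  n9('cddac'): parent n8 fail=0; on 'c' 0 → fail=1;  out ∅∪∅=∅
  n18('bbddc'): parent n17 fail=19; on 'c' 19→0 → fail=1;  out {3}∪∅={3}
  n10('cddacc'): parent n9 fail=1; on 'c' 1 → fail=2;  out {1}∪∅={1}

Scan:
i=0 'c': node 0→1
i=1 'a': node 1→0 (fail-walked)
i=2 'b': node 0→11
i=3 'c': node 11→12  → match P4@[2:3]
i=4 'd': node 12→13  → match P5@[4:4]
i=5 'd': node 13→14  → match P2@[2:5],P5@[5:5]
i=6 'a': node 14→8 (fail-walked)
i=7 'c': node 8→9
i=8 'c': node 9→10  → match P1@[3:8]
i=9 'd': node 10→6 (fail-walked)  → match P5@[9:9]
i=10 'c': node 6→1 (fail-walked)
i=11 'c': node 1→2
i=12 'c': node 2→3
i=13 'b': node 3→4
i=14 'b': node 4→5  → match P0@[10:14]
i=15 'c': node 5→12 (fail-walked)  → match P4@[14:15]
i=16 'c': node 12→2 (fail-walked)
i=17 'c': node 2→3
i=18 'c': node 3→3 (fail-walked)
i=19 'b': node 3→4
i=20 'b': node 4→5  → match P0@[16:20]
i=21 'b': node 5→15 (fail-walked)
i=22 'b': node 15→15 (fail-walked)
i=23 'b': node 15→15 (fail-walked)
i=24 'd': node 15→16  → match P5@[24:24]
i=25 'd': node 16→17  → match P5@[25:25]
i=26 'c': node 17→18  → match P3@[22:26]
i=27 'c': node 18→2 (fail-walked)
i=28 'c': node 2→3
i=29 'd': node 3→6 (fail-walked)  → match P5@[29:29]

Matches: [[3,4],[4,5],[5,2],[5,5],[8,1],[9,5],[14,0],[15,4],[20,0],[24,5],[25,5],[26,3],[29,5]]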